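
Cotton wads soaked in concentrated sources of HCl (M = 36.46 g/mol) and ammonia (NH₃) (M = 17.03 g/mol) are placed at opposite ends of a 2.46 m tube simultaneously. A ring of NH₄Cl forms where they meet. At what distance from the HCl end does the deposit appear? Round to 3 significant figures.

In equal time, each gas travels a distance ∝ its rate ∝ 1/√M, so d_HCl/d_NH₃ = √(M_NH₃/M_HCl) = √(17.03/36.46) = 0.6834.
With d_HCl + d_NH₃ = 2.46 m, d_NH₃ = 2.46/(1 + 0.6834) = 1.461 m.
d_HCl = 2.46 − 1.461 = 0.999 m.

0.999 m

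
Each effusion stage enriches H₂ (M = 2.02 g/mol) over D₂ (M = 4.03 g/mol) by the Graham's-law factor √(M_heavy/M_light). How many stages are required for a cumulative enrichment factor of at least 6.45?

Single-stage factor α = √(4.03/2.02), so ln α = ½ ln(1.99505) = 0.3453.
Need α^N ≥ 6.45 ⇒ N ≥ ln(6.45) / ln α = 1.864 / 0.3453 = 5.40.
Rounding up, N = 6 stages.

6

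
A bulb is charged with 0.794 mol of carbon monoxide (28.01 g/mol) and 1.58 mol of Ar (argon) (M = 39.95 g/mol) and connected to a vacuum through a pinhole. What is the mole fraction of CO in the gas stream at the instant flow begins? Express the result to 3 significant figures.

Effusion rate of each component ∝ n_i/√M_i (partial pressure × 1/√M).
Mole fraction of CO in the effusate = (n_CO/√M_CO) / (n_CO/√M_CO + n_Ar/√M_Ar)
= (0.794/√28.01) / (0.794/√28.01 + 1.58/√39.95) = 0.1500/(0.1500 + 0.2500) = 0.375.

0.375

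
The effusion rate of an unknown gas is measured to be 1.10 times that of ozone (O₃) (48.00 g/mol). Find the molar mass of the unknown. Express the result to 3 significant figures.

39.7 g/mol

Using Graham's law: rate_X/rate_O₃ = √(M_O₃/M_X).
1.10 = √(48.00/M_X)
M_X = 48.00 / 1.10² = 48.00 / 1.210 = 39.7 g/mol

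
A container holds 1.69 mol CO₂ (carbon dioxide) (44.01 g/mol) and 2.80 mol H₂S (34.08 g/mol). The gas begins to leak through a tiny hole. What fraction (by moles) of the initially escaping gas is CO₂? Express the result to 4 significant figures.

The effusion rate of species i is ∝ p_i/√M_i ∝ n_i/√M_i.
So x_CO₂ in the escaping gas = (n_CO₂/√M_CO₂) / Σ(n_i/√M_i)
= (1.69/√44.01) / (1.69/√44.01 + 2.80/√34.08) = 0.2547/(0.2547 + 0.4796) = 0.3469.

0.3469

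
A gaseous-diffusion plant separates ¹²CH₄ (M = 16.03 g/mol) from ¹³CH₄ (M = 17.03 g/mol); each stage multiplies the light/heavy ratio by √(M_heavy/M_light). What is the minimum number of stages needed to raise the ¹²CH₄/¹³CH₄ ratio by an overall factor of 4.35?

49

Single-stage factor α = √(17.03/16.03), so ln α = ½ ln(1.06238) = 0.03026.
Need α^N ≥ 4.35 ⇒ N ≥ ln(4.35) / ln α = 1.470 / 0.03026 = 48.59.
Minimum whole number of stages: N = 49.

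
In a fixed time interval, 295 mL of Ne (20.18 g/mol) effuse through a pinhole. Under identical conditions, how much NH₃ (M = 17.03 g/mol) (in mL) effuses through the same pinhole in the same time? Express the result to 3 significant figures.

321 mL

By Graham's law, rate_NH₃/rate_Ne = √(M_Ne/M_NH₃) = √(20.18/17.03) = √1.185 = 1.089.
So the volume for NH₃ is 295 × 1.089 = 321 mL.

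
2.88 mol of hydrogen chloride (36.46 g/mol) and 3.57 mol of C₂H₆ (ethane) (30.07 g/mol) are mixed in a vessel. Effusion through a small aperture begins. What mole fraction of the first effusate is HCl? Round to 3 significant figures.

0.423

The effusion rate of species i is ∝ p_i/√M_i ∝ n_i/√M_i.
x_HCl(eff) = (n_HCl/√M_HCl) / (n_HCl/√M_HCl + n_C₂H₆/√M_C₂H₆)
= (2.88/√36.46) / (2.88/√36.46 + 3.57/√30.07) = 0.4770/(0.4770 + 0.6510) = 0.423.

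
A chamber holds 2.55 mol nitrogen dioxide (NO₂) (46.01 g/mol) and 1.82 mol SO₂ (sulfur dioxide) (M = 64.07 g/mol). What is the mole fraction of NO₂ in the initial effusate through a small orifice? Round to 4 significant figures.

Each component's effusion rate ∝ (its partial pressure)·(1/√M) ∝ n_i/√M_i.
x_NO₂(eff) = (n_NO₂/√M_NO₂) / (n_NO₂/√M_NO₂ + n_SO₂/√M_SO₂)
= (2.55/√46.01) / (2.55/√46.01 + 1.82/√64.07) = 0.3759/(0.3759 + 0.2274) = 0.6231.

0.6231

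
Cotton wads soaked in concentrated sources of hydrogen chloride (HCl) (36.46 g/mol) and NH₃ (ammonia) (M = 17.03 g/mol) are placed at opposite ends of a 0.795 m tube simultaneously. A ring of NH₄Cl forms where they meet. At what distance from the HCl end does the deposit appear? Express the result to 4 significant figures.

The fronts meet when d_HCl + d_NH₃ = L with d_HCl/d_NH₃ = √(M_NH₃/M_HCl) (Graham's law). Here √(M_NH₃/M_HCl) = √(17.03/36.46) = 0.6834.
With d_HCl + d_NH₃ = 0.795 m, d_NH₃ = 0.795/(1 + 0.6834) = 0.4722 m.
d_HCl = 0.795 − 0.4722 = 0.3228 m.

0.3228 m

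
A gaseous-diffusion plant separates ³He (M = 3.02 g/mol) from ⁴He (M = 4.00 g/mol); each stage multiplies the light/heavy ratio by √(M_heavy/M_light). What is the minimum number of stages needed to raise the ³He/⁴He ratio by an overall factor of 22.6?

Per stage α = (4.00/3.02)^(1/2) = 1.32450^0.5, giving ln α = 0.1405.
Need α^N ≥ 22.6 ⇒ N ≥ ln(22.6) / ln α = 3.118 / 0.1405 = 22.19.
So at least 23 stages are needed.

23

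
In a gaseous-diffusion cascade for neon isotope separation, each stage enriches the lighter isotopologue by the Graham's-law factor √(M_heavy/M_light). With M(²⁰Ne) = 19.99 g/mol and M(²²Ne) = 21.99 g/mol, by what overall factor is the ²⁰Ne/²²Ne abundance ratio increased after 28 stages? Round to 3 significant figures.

Each stage multiplies the ratio by α = √(21.99/19.99), so after 28 stages the overall factor is α^28 = (21.99/19.99)^(28/2).
= 1.10005^14 = 3.80.

3.80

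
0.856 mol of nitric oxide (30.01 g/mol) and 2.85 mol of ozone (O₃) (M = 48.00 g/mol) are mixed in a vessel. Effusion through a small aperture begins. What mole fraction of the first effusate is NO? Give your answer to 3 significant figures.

0.275

The effusion rate of species i is ∝ p_i/√M_i ∝ n_i/√M_i.
So x_NO in the escaping gas = (n_NO/√M_NO) / Σ(n_i/√M_i)
= (0.856/√30.01) / (0.856/√30.01 + 2.85/√48.00) = 0.1563/(0.1563 + 0.4114) = 0.275.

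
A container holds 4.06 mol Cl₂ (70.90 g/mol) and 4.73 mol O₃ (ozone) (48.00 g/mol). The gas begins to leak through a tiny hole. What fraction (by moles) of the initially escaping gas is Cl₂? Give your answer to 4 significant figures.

0.4139

The effusion rate of species i is ∝ p_i/√M_i ∝ n_i/√M_i.
x_Cl₂(eff) = (n_Cl₂/√M_Cl₂) / (n_Cl₂/√M_Cl₂ + n_O₃/√M_O₃)
= (4.06/√70.90) / (4.06/√70.90 + 4.73/√48.00) = 0.4822/(0.4822 + 0.6827) = 0.4139.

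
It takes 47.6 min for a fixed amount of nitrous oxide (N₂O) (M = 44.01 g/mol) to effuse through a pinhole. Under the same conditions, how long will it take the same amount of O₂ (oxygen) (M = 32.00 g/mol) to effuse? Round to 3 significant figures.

Since effusion rate ∝ 1/√M, t_O₂/t_N₂O = √(M_O₂/M_N₂O) = √(32.00/44.01) = √0.7271 = 0.8527.
So the time for O₂ is 47.6 × 0.8527 = 40.6 min.

40.6 min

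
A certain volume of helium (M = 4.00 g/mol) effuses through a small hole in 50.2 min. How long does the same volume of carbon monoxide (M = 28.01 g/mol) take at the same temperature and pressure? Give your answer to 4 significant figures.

132.8 min

Using Graham's law: t_CO/t_He = √(M_CO/M_He) = √(28.01/4.00) = √7.003 = 2.646.
So the time for CO is 50.2 × 2.646 = 132.8 min.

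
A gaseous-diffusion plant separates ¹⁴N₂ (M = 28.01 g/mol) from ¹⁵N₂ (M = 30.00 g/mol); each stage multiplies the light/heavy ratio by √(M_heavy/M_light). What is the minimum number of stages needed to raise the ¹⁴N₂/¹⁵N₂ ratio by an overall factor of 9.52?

66

With α = √(30.00/28.01) per stage, ln α = ½ ln(1.07105) = 0.03432.
Need α^N ≥ 9.52 ⇒ N ≥ ln(9.52) / ln α = 2.253 / 0.03432 = 65.66.
Rounding up, N = 66 stages.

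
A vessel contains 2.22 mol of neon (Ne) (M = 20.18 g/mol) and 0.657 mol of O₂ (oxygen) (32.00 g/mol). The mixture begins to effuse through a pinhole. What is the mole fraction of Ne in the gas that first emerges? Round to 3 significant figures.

0.810

Rate_i ∝ x_i/√M_i (Graham's law weighted by mole fraction), so the effusate composition follows n_i/√M_i.
So x_Ne in the escaping gas = (n_Ne/√M_Ne) / Σ(n_i/√M_i)
= (2.22/√20.18) / (2.22/√20.18 + 0.657/√32.00) = 0.4942/(0.4942 + 0.1161) = 0.810.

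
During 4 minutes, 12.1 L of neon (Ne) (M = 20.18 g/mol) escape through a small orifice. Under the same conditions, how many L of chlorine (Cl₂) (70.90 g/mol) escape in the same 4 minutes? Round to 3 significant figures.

Since effusion rate ∝ 1/√M, rate_Cl₂/rate_Ne = √(M_Ne/M_Cl₂) = √(20.18/70.90) = √0.2846 = 0.5335.
So the volume for Cl₂ is 12.1 × 0.5335 = 6.46 L.

6.46 L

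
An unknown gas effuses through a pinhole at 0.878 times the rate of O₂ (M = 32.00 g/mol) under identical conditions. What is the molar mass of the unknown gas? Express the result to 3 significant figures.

From Graham's law, rate_X/rate_O₂ = √(M_O₂/M_X).
0.878 = √(32.00/M_X)
M_X = 32.00 / 0.878² = 32.00 / 0.7709 = 41.5 g/mol

41.5 g/mol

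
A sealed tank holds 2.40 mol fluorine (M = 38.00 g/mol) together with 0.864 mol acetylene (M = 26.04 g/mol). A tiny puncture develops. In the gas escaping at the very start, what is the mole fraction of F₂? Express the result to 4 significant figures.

0.6969

Effusion rate of each component ∝ n_i/√M_i (partial pressure × 1/√M).
So x_F₂ in the escaping gas = (n_F₂/√M_F₂) / Σ(n_i/√M_i)
= (2.40/√38.00) / (2.40/√38.00 + 0.864/√26.04) = 0.3893/(0.3893 + 0.1693) = 0.6969.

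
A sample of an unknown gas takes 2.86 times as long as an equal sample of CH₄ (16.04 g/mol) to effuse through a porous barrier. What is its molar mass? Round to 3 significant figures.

By Graham's law, t_X/t_CH₄ = √(M_X/M_CH₄).
2.86 = √(M_X/16.04)
M_X = 16.04 × 2.86² = 16.04 × 8.180 = 131 g/mol

131 g/mol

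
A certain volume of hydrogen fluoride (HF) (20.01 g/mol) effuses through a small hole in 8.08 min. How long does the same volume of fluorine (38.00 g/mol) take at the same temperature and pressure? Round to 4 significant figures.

11.13 min

Since effusion rate ∝ 1/√M, t_F₂/t_HF = √(M_F₂/M_HF) = √(38.00/20.01) = √1.899 = 1.378.
So the time for F₂ is 8.08 × 1.378 = 11.13 min.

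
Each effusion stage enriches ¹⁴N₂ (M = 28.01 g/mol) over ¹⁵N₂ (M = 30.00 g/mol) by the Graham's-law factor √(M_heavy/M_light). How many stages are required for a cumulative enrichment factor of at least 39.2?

Per stage α = (30.00/28.01)^(1/2) = 1.07105^0.5, giving ln α = 0.03432.
Need α^N ≥ 39.2 ⇒ N ≥ ln(39.2) / ln α = 3.669 / 0.03432 = 106.90.
So at least 107 stages are needed.

107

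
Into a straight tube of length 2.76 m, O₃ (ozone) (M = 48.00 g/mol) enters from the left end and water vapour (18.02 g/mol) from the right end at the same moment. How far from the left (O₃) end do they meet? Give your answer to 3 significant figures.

Graham's law gives d_O₃/d_H₂O = rate_O₃/rate_H₂O = √(M_H₂O/M_O₃) = √(18.02/48.00) = 0.6127.
With d_O₃ + d_H₂O = 2.76 m, d_H₂O = 2.76/(1 + 0.6127) = 1.711 m.
d_O₃ = 2.76 − 1.711 = 1.05 m.

1.05 m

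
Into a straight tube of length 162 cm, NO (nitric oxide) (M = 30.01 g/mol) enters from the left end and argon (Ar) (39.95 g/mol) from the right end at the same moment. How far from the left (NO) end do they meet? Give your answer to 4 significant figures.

Distances travelled in equal time are proportional to diffusion rates, so d_NO/d_Ar = √(M_Ar/M_NO) = √(39.95/30.01) = 1.154.
With d_NO + d_Ar = 162 cm, d_Ar = 162/(1 + 1.154) = 75.22 cm.
d_NO = 162 − 75.22 = 86.78 cm.

86.78 cm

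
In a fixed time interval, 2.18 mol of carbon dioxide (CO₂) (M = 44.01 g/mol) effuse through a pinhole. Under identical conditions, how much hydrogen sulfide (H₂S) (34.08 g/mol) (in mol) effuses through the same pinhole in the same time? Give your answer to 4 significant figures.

From Graham's law, rate_H₂S/rate_CO₂ = √(M_CO₂/M_H₂S) = √(44.01/34.08) = √1.291 = 1.136.
So the amount for H₂S is 2.18 × 1.136 = 2.477 mol.

2.477 mol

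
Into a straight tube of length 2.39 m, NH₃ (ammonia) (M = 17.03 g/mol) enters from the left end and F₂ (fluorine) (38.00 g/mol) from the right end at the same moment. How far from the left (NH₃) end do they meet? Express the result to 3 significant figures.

In equal time, each gas travels a distance ∝ its rate ∝ 1/√M, so d_NH₃/d_F₂ = √(M_F₂/M_NH₃) = √(38.00/17.03) = 1.494.
With d_NH₃ + d_F₂ = 2.39 m, d_F₂ = 2.39/(1 + 1.494) = 0.9584 m.
d_NH₃ = 2.39 − 0.9584 = 1.43 m.

1.43 m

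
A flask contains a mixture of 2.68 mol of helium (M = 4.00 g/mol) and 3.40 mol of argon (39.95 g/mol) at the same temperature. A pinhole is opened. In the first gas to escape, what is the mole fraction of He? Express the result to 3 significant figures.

The effusion rate of species i is ∝ p_i/√M_i ∝ n_i/√M_i.
Mole fraction of He in the effusate = (n_He/√M_He) / (n_He/√M_He + n_Ar/√M_Ar)
= (2.68/√4.00) / (2.68/√4.00 + 3.40/√39.95) = 1.340/(1.340 + 0.5379) = 0.714.

0.714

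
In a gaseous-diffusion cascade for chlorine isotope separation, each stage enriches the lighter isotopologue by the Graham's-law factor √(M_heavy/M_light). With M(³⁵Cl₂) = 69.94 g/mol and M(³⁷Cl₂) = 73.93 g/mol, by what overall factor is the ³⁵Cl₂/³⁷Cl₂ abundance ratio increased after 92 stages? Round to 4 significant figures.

12.83

After 92 stages the ratio has grown by (√(73.93/69.94))^92 = (73.93/69.94)^(92/2).
= 1.05705^46 = 12.83.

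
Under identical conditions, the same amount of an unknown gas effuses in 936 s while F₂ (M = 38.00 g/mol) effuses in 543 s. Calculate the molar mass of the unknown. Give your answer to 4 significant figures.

Graham's law gives t_X/t_F₂ = √(M_X/M_F₂).
936/543 = 1.724 = √(M_X/38.00)
M_X = 38.00 × 1.724² = 38.00 × 2.971 = 112.9 g/mol

112.9 g/mol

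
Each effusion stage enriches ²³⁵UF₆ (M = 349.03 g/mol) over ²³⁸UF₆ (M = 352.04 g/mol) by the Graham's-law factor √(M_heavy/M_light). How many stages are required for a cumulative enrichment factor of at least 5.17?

With α = √(352.04/349.03) per stage, ln α = ½ ln(1.00862) = 0.004293.
Need α^N ≥ 5.17 ⇒ N ≥ ln(5.17) / ln α = 1.643 / 0.004293 = 382.65.
Rounding up, N = 383 stages.

383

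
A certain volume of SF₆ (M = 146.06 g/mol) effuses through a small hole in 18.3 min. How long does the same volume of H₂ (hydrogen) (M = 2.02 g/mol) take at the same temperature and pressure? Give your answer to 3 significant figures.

Using Graham's law: t_H₂/t_SF₆ = √(M_H₂/M_SF₆) = √(2.02/146.06) = √0.01383 = 0.1176.
So the time for H₂ is 18.3 × 0.1176 = 2.15 min.

2.15 min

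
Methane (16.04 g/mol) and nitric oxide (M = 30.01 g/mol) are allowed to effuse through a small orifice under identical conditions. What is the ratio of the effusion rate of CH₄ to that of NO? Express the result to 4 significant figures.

1.368

From Graham's law, rate_CH₄/rate_NO = √(M_NO/M_CH₄) = √(30.01/16.04) = √1.871 = 1.368.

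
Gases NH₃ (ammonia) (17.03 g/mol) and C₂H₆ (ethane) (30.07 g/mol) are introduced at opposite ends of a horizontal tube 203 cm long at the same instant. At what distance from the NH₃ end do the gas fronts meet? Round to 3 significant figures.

116 cm

In equal time, each gas travels a distance ∝ its rate ∝ 1/√M, so d_NH₃/d_C₂H₆ = √(M_C₂H₆/M_NH₃) = √(30.07/17.03) = 1.329.
With d_NH₃ + d_C₂H₆ = 203 cm, d_C₂H₆ = 203/(1 + 1.329) = 87.17 cm.
d_NH₃ = 203 − 87.17 = 116 cm.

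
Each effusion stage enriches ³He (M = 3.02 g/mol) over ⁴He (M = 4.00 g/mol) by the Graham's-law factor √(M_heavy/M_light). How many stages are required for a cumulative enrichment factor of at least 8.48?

With α = √(4.00/3.02) per stage, ln α = ½ ln(1.32450) = 0.1405.
Need α^N ≥ 8.48 ⇒ N ≥ ln(8.48) / ln α = 2.138 / 0.1405 = 15.21.
Minimum whole number of stages: N = 16.

16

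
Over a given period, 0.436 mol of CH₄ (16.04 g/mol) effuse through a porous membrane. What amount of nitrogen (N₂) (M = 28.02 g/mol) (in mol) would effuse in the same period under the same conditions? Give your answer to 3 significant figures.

Using Graham's law: rate_N₂/rate_CH₄ = √(M_CH₄/M_N₂) = √(16.04/28.02) = √0.5724 = 0.7566.
So the amount for N₂ is 0.436 × 0.7566 = 0.330 mol.

0.330 mol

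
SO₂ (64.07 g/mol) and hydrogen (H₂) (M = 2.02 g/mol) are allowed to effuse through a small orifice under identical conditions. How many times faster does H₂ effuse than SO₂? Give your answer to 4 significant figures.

Using Graham's law: rate_H₂/rate_SO₂ = √(M_SO₂/M_H₂) = √(64.07/2.02) = √31.72 = 5.632.

5.632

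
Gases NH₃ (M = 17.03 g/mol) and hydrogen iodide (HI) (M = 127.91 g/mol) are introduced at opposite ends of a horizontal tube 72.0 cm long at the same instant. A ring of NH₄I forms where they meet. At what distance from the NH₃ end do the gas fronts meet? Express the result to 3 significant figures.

52.8 cm

In equal time, each gas travels a distance ∝ its rate ∝ 1/√M, so d_NH₃/d_HI = √(M_HI/M_NH₃) = √(127.91/17.03) = 2.741.
With d_NH₃ + d_HI = 72.0 cm, d_HI = 72.0/(1 + 2.741) = 19.25 cm.
d_NH₃ = 72.0 − 19.25 = 52.8 cm.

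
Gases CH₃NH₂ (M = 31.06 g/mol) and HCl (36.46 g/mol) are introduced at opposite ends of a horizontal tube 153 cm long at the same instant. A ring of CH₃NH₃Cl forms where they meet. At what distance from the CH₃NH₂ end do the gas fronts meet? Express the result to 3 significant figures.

In equal time, each gas travels a distance ∝ its rate ∝ 1/√M, so d_CH₃NH₂/d_HCl = √(M_HCl/M_CH₃NH₂) = √(36.46/31.06) = 1.083.
With d_CH₃NH₂ + d_HCl = 153 cm, d_HCl = 153/(1 + 1.083) = 73.44 cm.
d_CH₃NH₂ = 153 − 73.44 = 79.6 cm.

79.6 cm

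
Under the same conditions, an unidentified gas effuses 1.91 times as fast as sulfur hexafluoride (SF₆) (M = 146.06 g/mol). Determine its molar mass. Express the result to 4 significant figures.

40.04 g/mol

By Graham's law, rate_X/rate_SF₆ = √(M_SF₆/M_X).
1.91 = √(146.06/M_X)
M_X = 146.06 / 1.91² = 146.06 / 3.648 = 40.04 g/mol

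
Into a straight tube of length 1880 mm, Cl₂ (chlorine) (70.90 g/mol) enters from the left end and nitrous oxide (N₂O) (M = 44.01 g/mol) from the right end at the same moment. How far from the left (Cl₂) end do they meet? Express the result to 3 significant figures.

828 mm

The fronts meet when d_Cl₂ + d_N₂O = L with d_Cl₂/d_N₂O = √(M_N₂O/M_Cl₂) (Graham's law). Here √(M_N₂O/M_Cl₂) = √(44.01/70.90) = 0.7879.
With d_Cl₂ + d_N₂O = 1880 mm, d_N₂O = 1880/(1 + 0.7879) = 1052 mm.
d_Cl₂ = 1880 − 1052 = 828 mm.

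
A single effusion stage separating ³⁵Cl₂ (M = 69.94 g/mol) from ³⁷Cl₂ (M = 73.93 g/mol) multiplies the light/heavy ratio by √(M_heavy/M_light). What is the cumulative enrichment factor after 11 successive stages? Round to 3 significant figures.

1.36

After 11 stages the ratio has grown by (√(73.93/69.94))^11 = (73.93/69.94)^(11/2).
= 1.05705^(11/2) = 1.36.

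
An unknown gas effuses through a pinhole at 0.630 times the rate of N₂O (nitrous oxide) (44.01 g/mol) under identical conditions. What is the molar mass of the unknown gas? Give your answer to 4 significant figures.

110.9 g/mol

By Graham's law, rate_X/rate_N₂O = √(M_N₂O/M_X).
0.630 = √(44.01/M_X)
M_X = 44.01 / 0.630² = 44.01 / 0.3969 = 110.9 g/mol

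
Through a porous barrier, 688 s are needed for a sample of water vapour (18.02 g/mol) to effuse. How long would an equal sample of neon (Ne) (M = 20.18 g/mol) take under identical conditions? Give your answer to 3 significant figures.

728 s

Using Graham's law: t_Ne/t_H₂O = √(M_Ne/M_H₂O) = √(20.18/18.02) = √1.120 = 1.058.
So the time for Ne is 688 × 1.058 = 728 s.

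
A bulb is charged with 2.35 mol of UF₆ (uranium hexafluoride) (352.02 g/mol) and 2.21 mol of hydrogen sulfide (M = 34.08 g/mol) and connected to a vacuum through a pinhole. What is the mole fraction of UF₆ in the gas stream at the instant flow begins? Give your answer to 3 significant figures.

0.249

The effusion rate of species i is ∝ p_i/√M_i ∝ n_i/√M_i.
So x_UF₆ in the escaping gas = (n_UF₆/√M_UF₆) / Σ(n_i/√M_i)
= (2.35/√352.02) / (2.35/√352.02 + 2.21/√34.08) = 0.1253/(0.1253 + 0.3786) = 0.249.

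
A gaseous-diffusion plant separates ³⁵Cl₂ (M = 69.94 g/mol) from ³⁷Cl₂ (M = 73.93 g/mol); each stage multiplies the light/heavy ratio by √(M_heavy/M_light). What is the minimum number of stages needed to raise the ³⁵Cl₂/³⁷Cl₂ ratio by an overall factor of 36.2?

With α = √(73.93/69.94) per stage, ln α = ½ ln(1.05705) = 0.02774.
Need α^N ≥ 36.2 ⇒ N ≥ ln(36.2) / ln α = 3.589 / 0.02774 = 129.38.
Minimum whole number of stages: N = 130.

130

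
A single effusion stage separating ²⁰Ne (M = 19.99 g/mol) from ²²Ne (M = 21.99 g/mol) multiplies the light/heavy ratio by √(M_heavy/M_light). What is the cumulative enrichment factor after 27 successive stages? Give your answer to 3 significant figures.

Each stage multiplies the ratio by α = √(21.99/19.99), so after 27 stages the overall factor is α^27 = (21.99/19.99)^(27/2).
= 1.10005^(27/2) = 3.62.

3.62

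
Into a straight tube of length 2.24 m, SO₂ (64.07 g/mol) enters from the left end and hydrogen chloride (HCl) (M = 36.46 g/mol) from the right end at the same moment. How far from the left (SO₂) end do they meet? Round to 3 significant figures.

In equal time, each gas travels a distance ∝ its rate ∝ 1/√M, so d_SO₂/d_HCl = √(M_HCl/M_SO₂) = √(36.46/64.07) = 0.7544.
With d_SO₂ + d_HCl = 2.24 m, d_HCl = 2.24/(1 + 0.7544) = 1.277 m.
d_SO₂ = 2.24 − 1.277 = 0.963 m.

0.963 m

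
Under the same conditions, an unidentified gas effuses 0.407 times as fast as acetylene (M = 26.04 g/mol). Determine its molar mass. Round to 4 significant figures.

From Graham's law, rate_X/rate_C₂H₂ = √(M_C₂H₂/M_X).
0.407 = √(26.04/M_X)
M_X = 26.04 / 0.407² = 26.04 / 0.1656 = 157.2 g/mol

157.2 g/mol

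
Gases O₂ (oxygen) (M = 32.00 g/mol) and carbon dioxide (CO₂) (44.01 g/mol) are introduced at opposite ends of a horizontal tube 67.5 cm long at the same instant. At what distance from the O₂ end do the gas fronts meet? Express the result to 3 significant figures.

36.4 cm

Distances travelled in equal time are proportional to diffusion rates, so d_O₂/d_CO₂ = √(M_CO₂/M_O₂) = √(44.01/32.00) = 1.173.
With d_O₂ + d_CO₂ = 67.5 cm, d_CO₂ = 67.5/(1 + 1.173) = 31.07 cm.
d_O₂ = 67.5 − 31.07 = 36.4 cm.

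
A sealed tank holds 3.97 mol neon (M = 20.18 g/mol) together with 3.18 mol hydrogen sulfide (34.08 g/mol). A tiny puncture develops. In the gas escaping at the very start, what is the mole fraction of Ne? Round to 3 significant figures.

0.619

Rate_i ∝ x_i/√M_i (Graham's law weighted by mole fraction), so the effusate composition follows n_i/√M_i.
So x_Ne in the escaping gas = (n_Ne/√M_Ne) / Σ(n_i/√M_i)
= (3.97/√20.18) / (3.97/√20.18 + 3.18/√34.08) = 0.8838/(0.8838 + 0.5447) = 0.619.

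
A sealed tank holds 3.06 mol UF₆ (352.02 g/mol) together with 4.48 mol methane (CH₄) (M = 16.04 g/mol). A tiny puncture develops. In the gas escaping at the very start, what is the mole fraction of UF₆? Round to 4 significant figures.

The effusion rate of species i is ∝ p_i/√M_i ∝ n_i/√M_i.
x_UF₆(eff) = (n_UF₆/√M_UF₆) / (n_UF₆/√M_UF₆ + n_CH₄/√M_CH₄)
= (3.06/√352.02) / (3.06/√352.02 + 4.48/√16.04) = 0.1631/(0.1631 + 1.119) = 0.1272.

0.1272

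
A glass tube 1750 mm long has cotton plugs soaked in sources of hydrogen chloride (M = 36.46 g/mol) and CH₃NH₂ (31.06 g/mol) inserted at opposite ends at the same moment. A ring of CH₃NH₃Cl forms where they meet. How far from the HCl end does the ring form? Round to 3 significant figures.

The fronts meet when d_HCl + d_CH₃NH₂ = L with d_HCl/d_CH₃NH₂ = √(M_CH₃NH₂/M_HCl) (Graham's law). Here √(M_CH₃NH₂/M_HCl) = √(31.06/36.46) = 0.9230.
With d_HCl + d_CH₃NH₂ = 1750 mm, d_CH₃NH₂ = 1750/(1 + 0.9230) = 910.0 mm.
d_HCl = 1750 − 910.0 = 840 mm.

840 mm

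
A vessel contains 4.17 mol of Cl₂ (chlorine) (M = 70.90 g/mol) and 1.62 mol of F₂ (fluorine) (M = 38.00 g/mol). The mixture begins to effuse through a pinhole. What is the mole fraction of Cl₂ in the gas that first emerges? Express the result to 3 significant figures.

0.653

Effusion rate of each component ∝ n_i/√M_i (partial pressure × 1/√M).
So x_Cl₂ in the escaping gas = (n_Cl₂/√M_Cl₂) / Σ(n_i/√M_i)
= (4.17/√70.90) / (4.17/√70.90 + 1.62/√38.00) = 0.4952/(0.4952 + 0.2628) = 0.653.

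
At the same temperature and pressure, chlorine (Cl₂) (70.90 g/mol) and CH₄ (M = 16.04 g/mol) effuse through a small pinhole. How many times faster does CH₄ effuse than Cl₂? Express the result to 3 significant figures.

2.10

From Graham's law, rate_CH₄/rate_Cl₂ = √(M_Cl₂/M_CH₄) = √(70.90/16.04) = √4.420 = 2.10.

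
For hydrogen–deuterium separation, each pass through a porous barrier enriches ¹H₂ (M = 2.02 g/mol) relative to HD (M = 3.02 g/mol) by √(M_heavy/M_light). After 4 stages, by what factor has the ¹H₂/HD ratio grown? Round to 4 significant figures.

2.235

Each stage multiplies the ratio by α = √(3.02/2.02), so after 4 stages the overall factor is α^4 = (3.02/2.02)^(4/2).
= 1.49505^2 = 2.235.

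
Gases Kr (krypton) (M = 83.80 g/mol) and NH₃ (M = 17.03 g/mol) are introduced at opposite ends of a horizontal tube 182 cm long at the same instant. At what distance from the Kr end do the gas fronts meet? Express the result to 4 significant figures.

Graham's law gives d_Kr/d_NH₃ = rate_Kr/rate_NH₃ = √(M_NH₃/M_Kr) = √(17.03/83.80) = 0.4508.
With d_Kr + d_NH₃ = 182 cm, d_NH₃ = 182/(1 + 0.4508) = 125.4 cm.
d_Kr = 182 − 125.4 = 56.55 cm.

56.55 cm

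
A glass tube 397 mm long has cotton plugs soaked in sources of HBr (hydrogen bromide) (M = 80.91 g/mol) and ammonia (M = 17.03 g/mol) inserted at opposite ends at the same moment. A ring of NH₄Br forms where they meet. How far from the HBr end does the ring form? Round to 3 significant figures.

In equal time, each gas travels a distance ∝ its rate ∝ 1/√M, so d_HBr/d_NH₃ = √(M_NH₃/M_HBr) = √(17.03/80.91) = 0.4588.
With d_HBr + d_NH₃ = 397 mm, d_NH₃ = 397/(1 + 0.4588) = 272.1 mm.
d_HBr = 397 − 272.1 = 125 mm.

125 mm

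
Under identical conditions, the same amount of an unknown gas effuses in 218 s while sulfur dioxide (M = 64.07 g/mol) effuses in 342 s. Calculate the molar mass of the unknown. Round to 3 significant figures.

By Graham's law, t_X/t_SO₂ = √(M_X/M_SO₂).
218/342 = 0.6374 = √(M_X/64.07)
M_X = 64.07 × 0.6374² = 64.07 × 0.4063 = 26.0 g/mol

26.0 g/mol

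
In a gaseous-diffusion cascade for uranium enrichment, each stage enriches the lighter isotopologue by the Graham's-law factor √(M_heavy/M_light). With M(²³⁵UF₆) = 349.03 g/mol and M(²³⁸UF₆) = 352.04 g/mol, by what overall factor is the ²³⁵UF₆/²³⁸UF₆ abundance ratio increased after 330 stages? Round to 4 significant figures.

4.124

After 330 stages the ratio has grown by (√(352.04/349.03))^330 = (352.04/349.03)^(330/2).
= 1.00862^165 = 4.124.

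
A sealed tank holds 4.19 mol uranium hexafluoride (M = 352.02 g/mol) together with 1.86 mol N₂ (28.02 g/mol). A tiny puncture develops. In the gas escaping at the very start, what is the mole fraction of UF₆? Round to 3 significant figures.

0.389

Effusion rate of each component ∝ n_i/√M_i (partial pressure × 1/√M).
Mole fraction of UF₆ in the effusate = (n_UF₆/√M_UF₆) / (n_UF₆/√M_UF₆ + n_N₂/√M_N₂)
= (4.19/√352.02) / (4.19/√352.02 + 1.86/√28.02) = 0.2233/(0.2233 + 0.3514) = 0.389.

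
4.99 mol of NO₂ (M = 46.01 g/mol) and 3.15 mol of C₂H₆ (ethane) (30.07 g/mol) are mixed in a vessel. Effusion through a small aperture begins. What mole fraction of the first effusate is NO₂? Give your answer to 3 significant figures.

The effusion rate of species i is ∝ p_i/√M_i ∝ n_i/√M_i.
x_NO₂(eff) = (n_NO₂/√M_NO₂) / (n_NO₂/√M_NO₂ + n_C₂H₆/√M_C₂H₆)
= (4.99/√46.01) / (4.99/√46.01 + 3.15/√30.07) = 0.7357/(0.7357 + 0.5744) = 0.562.

0.562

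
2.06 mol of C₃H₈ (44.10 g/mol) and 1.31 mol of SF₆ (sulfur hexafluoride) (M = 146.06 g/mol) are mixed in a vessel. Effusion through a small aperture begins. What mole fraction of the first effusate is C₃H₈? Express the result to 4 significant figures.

0.7411

Each component's effusion rate ∝ (its partial pressure)·(1/√M) ∝ n_i/√M_i.
Mole fraction of C₃H₈ in the effusate = (n_C₃H₈/√M_C₃H₈) / (n_C₃H₈/√M_C₃H₈ + n_SF₆/√M_SF₆)
= (2.06/√44.10) / (2.06/√44.10 + 1.31/√146.06) = 0.3102/(0.3102 + 0.1084) = 0.7411.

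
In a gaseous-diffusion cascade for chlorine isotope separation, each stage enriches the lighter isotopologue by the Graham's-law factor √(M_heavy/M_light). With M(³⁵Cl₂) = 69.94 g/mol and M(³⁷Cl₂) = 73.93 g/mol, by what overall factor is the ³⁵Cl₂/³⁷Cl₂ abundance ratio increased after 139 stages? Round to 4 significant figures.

Overall factor = α^139 with α = √(73.93/69.94), i.e. (73.93/69.94)^(139/2).
= 1.05705^(139/2) = 47.27.

47.27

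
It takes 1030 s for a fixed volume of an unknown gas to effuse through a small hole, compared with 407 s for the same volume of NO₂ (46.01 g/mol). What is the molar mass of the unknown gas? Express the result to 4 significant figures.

Since effusion rate ∝ 1/√M, t_X/t_NO₂ = √(M_X/M_NO₂).
1030/407 = 2.531 = √(M_X/46.01)
M_X = 46.01 × 2.531² = 46.01 × 6.405 = 294.7 g/mol

294.7 g/mol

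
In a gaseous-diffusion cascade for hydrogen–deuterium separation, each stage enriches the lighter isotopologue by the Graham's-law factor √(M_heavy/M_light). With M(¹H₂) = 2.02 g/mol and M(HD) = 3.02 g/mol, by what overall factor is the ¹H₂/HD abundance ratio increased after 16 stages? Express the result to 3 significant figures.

25.0

After 16 stages the ratio has grown by (√(3.02/2.02))^16 = (3.02/2.02)^(16/2).
= 1.49505^8 = 25.0.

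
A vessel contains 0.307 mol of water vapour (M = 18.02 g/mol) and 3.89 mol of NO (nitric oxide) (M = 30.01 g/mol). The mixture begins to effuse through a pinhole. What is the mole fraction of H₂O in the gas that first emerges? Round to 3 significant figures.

0.0924

Each component's effusion rate ∝ (its partial pressure)·(1/√M) ∝ n_i/√M_i.
Mole fraction of H₂O in the effusate = (n_H₂O/√M_H₂O) / (n_H₂O/√M_H₂O + n_NO/√M_NO)
= (0.307/√18.02) / (0.307/√18.02 + 3.89/√30.01) = 0.07232/(0.07232 + 0.7101) = 0.0924.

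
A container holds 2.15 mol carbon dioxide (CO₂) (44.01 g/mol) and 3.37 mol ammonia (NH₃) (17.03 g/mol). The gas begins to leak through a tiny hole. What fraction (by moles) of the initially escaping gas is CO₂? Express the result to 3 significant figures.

0.284

The effusion rate of species i is ∝ p_i/√M_i ∝ n_i/√M_i.
x_CO₂(eff) = (n_CO₂/√M_CO₂) / (n_CO₂/√M_CO₂ + n_NH₃/√M_NH₃)
= (2.15/√44.01) / (2.15/√44.01 + 3.37/√17.03) = 0.3241/(0.3241 + 0.8166) = 0.284.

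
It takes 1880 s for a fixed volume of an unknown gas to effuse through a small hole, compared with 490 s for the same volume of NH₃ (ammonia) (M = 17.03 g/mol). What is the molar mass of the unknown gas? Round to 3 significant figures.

Since effusion rate ∝ 1/√M, t_X/t_NH₃ = √(M_X/M_NH₃).
1880/490 = 3.837 = √(M_X/17.03)
M_X = 17.03 × 3.837² = 17.03 × 14.72 = 251 g/mol

251 g/mol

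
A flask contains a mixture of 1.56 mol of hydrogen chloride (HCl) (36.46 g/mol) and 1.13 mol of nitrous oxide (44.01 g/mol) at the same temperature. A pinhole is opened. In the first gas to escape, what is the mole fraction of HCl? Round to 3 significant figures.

0.603

Effusion rate of each component ∝ n_i/√M_i (partial pressure × 1/√M).
x_HCl(eff) = (n_HCl/√M_HCl) / (n_HCl/√M_HCl + n_N₂O/√M_N₂O)
= (1.56/√36.46) / (1.56/√36.46 + 1.13/√44.01) = 0.2584/(0.2584 + 0.1703) = 0.603.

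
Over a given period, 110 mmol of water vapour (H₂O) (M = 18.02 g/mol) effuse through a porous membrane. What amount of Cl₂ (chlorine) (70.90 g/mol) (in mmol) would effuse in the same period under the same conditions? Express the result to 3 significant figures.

55.5 mmol

Graham's law gives rate_Cl₂/rate_H₂O = √(M_H₂O/M_Cl₂) = √(18.02/70.90) = √0.2542 = 0.5041.
So the amount for Cl₂ is 110 × 0.5041 = 55.5 mmol.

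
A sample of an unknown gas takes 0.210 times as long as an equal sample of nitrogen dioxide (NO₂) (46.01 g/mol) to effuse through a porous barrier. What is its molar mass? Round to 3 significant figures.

2.03 g/mol

By Graham's law, t_X/t_NO₂ = √(M_X/M_NO₂).
0.210 = √(M_X/46.01)
M_X = 46.01 × 0.210² = 46.01 × 0.04410 = 2.03 g/mol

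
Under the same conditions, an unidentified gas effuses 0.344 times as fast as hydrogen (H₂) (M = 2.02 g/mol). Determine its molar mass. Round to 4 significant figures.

Using Graham's law: rate_X/rate_H₂ = √(M_H₂/M_X).
0.344 = √(2.02/M_X)
M_X = 2.02 / 0.344² = 2.02 / 0.1183 = 17.07 g/mol

17.07 g/mol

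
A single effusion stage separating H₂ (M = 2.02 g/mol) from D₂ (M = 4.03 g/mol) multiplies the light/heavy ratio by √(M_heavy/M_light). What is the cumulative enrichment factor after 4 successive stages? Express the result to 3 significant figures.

3.98

The single-stage factor is √(M_heavy/M_light), so 4 stages give [√(4.03/2.02)]^4 = (4.03/2.02)^(4/2).
= 1.99505^2 = 3.98.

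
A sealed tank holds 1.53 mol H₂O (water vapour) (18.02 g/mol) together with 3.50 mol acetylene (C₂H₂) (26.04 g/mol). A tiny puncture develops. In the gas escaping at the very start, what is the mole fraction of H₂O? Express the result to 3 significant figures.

Each component's effusion rate ∝ (its partial pressure)·(1/√M) ∝ n_i/√M_i.
Mole fraction of H₂O in the effusate = (n_H₂O/√M_H₂O) / (n_H₂O/√M_H₂O + n_C₂H₂/√M_C₂H₂)
= (1.53/√18.02) / (1.53/√18.02 + 3.50/√26.04) = 0.3604/(0.3604 + 0.6859) = 0.344.

0.344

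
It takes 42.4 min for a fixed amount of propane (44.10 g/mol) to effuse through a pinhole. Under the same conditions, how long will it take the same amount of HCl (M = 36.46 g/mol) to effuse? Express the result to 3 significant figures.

Graham's law gives t_HCl/t_C₃H₈ = √(M_HCl/M_C₃H₈) = √(36.46/44.10) = √0.8268 = 0.9093.
So the time for HCl is 42.4 × 0.9093 = 38.6 min.

38.6 min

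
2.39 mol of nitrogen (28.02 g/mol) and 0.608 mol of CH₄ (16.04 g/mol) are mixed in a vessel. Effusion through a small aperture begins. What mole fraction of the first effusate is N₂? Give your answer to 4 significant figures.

Rate_i ∝ x_i/√M_i (Graham's law weighted by mole fraction), so the effusate composition follows n_i/√M_i.
Mole fraction of N₂ in the effusate = (n_N₂/√M_N₂) / (n_N₂/√M_N₂ + n_CH₄/√M_CH₄)
= (2.39/√28.02) / (2.39/√28.02 + 0.608/√16.04) = 0.4515/(0.4515 + 0.1518) = 0.7484.

0.7484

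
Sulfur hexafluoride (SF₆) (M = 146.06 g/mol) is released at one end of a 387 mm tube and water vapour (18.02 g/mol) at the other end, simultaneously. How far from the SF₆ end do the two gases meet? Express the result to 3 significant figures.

101 mm

The fronts meet when d_SF₆ + d_H₂O = L with d_SF₆/d_H₂O = √(M_H₂O/M_SF₆) (Graham's law). Here √(M_H₂O/M_SF₆) = √(18.02/146.06) = 0.3512.
With d_SF₆ + d_H₂O = 387 mm, d_H₂O = 387/(1 + 0.3512) = 286.4 mm.
d_SF₆ = 387 − 286.4 = 101 mm.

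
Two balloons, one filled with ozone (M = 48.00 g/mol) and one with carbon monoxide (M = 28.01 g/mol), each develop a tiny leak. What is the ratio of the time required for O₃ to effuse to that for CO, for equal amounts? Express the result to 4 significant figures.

1.309

Using Graham's law: t_O₃/t_CO = √(M_O₃/M_CO) = √(48.00/28.01) = √1.714 = 1.309.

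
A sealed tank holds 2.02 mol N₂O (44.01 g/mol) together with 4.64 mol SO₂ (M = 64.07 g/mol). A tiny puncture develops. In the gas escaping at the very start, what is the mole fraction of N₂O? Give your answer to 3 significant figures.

Effusion rate of each component ∝ n_i/√M_i (partial pressure × 1/√M).
Mole fraction of N₂O in the effusate = (n_N₂O/√M_N₂O) / (n_N₂O/√M_N₂O + n_SO₂/√M_SO₂)
= (2.02/√44.01) / (2.02/√44.01 + 4.64/√64.07) = 0.3045/(0.3045 + 0.5797) = 0.344.

0.344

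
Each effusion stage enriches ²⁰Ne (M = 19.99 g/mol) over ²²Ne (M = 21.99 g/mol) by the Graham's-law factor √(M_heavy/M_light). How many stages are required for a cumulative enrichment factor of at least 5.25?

Per stage α = (21.99/19.99)^(1/2) = 1.10005^0.5, giving ln α = 0.04768.
Need α^N ≥ 5.25 ⇒ N ≥ ln(5.25) / ln α = 1.658 / 0.04768 = 34.78.
Rounding up, N = 35 stages.

35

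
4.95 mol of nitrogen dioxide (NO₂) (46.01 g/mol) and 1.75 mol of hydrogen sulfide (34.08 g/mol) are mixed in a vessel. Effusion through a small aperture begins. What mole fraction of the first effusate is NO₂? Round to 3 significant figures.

The effusion rate of species i is ∝ p_i/√M_i ∝ n_i/√M_i.
So x_NO₂ in the escaping gas = (n_NO₂/√M_NO₂) / Σ(n_i/√M_i)
= (4.95/√46.01) / (4.95/√46.01 + 1.75/√34.08) = 0.7298/(0.7298 + 0.2998) = 0.709.

0.709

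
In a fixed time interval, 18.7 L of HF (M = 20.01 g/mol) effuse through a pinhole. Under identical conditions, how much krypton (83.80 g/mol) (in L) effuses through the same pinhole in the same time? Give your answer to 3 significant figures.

Graham's law gives rate_Kr/rate_HF = √(M_HF/M_Kr) = √(20.01/83.80) = √0.2388 = 0.4887.
So the volume for Kr is 18.7 × 0.4887 = 9.14 L.

9.14 L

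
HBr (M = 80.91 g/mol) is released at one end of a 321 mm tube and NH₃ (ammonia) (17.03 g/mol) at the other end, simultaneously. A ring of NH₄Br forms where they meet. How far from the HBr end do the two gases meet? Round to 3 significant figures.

101 mm

Distances travelled in equal time are proportional to diffusion rates, so d_HBr/d_NH₃ = √(M_NH₃/M_HBr) = √(17.03/80.91) = 0.4588.
With d_HBr + d_NH₃ = 321 mm, d_NH₃ = 321/(1 + 0.4588) = 220.0 mm.
d_HBr = 321 − 220.0 = 101 mm.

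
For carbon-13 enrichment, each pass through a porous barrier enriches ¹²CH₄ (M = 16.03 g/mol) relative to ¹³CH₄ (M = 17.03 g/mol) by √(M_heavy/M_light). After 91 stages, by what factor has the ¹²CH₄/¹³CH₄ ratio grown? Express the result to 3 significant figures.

Each stage multiplies the ratio by α = √(17.03/16.03), so after 91 stages the overall factor is α^91 = (17.03/16.03)^(91/2).
= 1.06238^(91/2) = 15.7.

15.7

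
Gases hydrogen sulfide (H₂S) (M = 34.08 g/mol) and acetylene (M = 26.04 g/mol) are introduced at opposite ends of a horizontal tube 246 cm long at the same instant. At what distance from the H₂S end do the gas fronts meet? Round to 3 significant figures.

Graham's law gives d_H₂S/d_C₂H₂ = rate_H₂S/rate_C₂H₂ = √(M_C₂H₂/M_H₂S) = √(26.04/34.08) = 0.8741.
With d_H₂S + d_C₂H₂ = 246 cm, d_C₂H₂ = 246/(1 + 0.8741) = 131.3 cm.
d_H₂S = 246 − 131.3 = 115 cm.

115 cm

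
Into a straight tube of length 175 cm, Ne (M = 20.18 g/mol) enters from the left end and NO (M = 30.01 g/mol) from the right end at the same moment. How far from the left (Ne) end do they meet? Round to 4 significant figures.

In equal time, each gas travels a distance ∝ its rate ∝ 1/√M, so d_Ne/d_NO = √(M_NO/M_Ne) = √(30.01/20.18) = 1.219.
With d_Ne + d_NO = 175 cm, d_NO = 175/(1 + 1.219) = 78.85 cm.
d_Ne = 175 − 78.85 = 96.15 cm.

96.15 cm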